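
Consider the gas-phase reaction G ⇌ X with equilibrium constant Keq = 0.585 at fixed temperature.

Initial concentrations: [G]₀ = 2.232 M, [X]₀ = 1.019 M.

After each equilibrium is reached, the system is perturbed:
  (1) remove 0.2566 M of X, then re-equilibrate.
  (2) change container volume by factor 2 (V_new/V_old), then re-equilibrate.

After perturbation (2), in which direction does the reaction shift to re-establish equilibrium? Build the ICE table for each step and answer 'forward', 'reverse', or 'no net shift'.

Q₀ = 0.4565 vs Keq = 0.585 ⇒ Q<K, forward
Step 1:
                  G         X
  Initial     2.232     1.019
  Change    -0.1809    0.1809
  Equil       2.051       1.2
  solve Keq expr → x = 0.1809; check Q = 0.585
Then remove 0.2566 M of X.
Step 2:
                  G         X
  Initial     2.051    0.9433
  Change    -0.1619    0.1619
  Equil       1.889     1.105
  solve Keq expr → x = 0.1619; check Q = 0.585
Then change container volume by factor 2 (V_new/V_old).
Step 3:
                  G         X
  Initial    0.9446    0.5526
  Change          0         0
  Equil      0.9446    0.5526
  solve Keq expr → x = 0; check Q = 0.585

Direction: no net shift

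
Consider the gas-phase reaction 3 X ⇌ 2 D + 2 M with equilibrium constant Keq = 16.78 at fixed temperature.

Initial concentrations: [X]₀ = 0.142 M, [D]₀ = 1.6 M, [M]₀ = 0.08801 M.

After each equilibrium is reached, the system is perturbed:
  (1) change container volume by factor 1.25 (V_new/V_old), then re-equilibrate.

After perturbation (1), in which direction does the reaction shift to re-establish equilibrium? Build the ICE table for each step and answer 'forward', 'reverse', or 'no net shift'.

Direction: forward

Q₀ = 6.925 vs Keq = 16.78 ⇒ Q<K, forward
Step 1:
                    X           D           M
  I             0.142         1.6     0.08801
  C          -0.02337     0.01558     0.01558
  E            0.1186       1.616      0.1036
  solve Keq expr → x = 0.007792; check Q = 16.78
Then change container volume by factor 1.25 (V_new/V_old).
Step 2:
                    X           D           M
  I            0.0949       1.292     0.08287
  C         -0.004533    0.003022    0.003022
  E           0.09037       1.295      0.0859
  solve Keq expr → x = 0.001511; check Q = 16.78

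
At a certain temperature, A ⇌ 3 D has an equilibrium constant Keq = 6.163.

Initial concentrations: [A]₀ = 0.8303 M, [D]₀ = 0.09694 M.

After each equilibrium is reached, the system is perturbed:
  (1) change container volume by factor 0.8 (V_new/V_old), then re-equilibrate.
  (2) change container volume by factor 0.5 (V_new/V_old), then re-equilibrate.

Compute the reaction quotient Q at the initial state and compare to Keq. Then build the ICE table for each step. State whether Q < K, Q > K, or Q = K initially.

Q₀ = 0.001097 vs Keq = 6.163 ⇒ Q<K, forward
Step 1:
                    A           D
  Initial      0.8303     0.09694
  Change      -0.4213       1.264
  Equil         0.409       1.361
  solve Keq expr → x = 0.4213; check Q = 6.163
Then change container volume by factor 0.8 (V_new/V_old).
Step 2:
                    A           D
  Initial      0.5112       1.701
  Change      0.05997     -0.1799
  Equil        0.5712       1.521
  solve Keq expr → x = -0.05997; check Q = 6.163
Then change container volume by factor 0.5 (V_new/V_old).
Step 3:
                    A           D
  Initial       1.142       3.042
  Change       0.3204     -0.9612
  Equil         1.463       2.081
  solve Keq expr → x = -0.3204; check Q = 6.163

Q₀ = 0.001097; Q < K (proceeds forward)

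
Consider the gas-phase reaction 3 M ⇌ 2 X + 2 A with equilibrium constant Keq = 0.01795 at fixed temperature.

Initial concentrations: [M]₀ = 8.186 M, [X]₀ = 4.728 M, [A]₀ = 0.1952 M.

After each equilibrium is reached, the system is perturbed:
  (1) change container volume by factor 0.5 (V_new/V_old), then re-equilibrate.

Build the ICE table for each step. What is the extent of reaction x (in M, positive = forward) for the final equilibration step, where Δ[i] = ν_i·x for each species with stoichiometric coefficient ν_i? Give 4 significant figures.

x = -0.1359 M

Q₀ = 0.001553 vs Keq = 0.01795 ⇒ Q<K, forward
Step 1:
                   M          X          A
  Initial      8.186      4.728     0.1952
  Change     -0.5418     0.3612     0.3612
  Equil        7.644      5.089     0.5564
  solve Keq expr → x = 0.1806; check Q = 0.01795
Then change container volume by factor 0.5 (V_new/V_old).
Step 2:
                   M          X          A
  Initial      15.29      10.18      1.113
  Change      0.4077    -0.2718    -0.2718
  Equil         15.7      9.907      0.841
  solve Keq expr → x = -0.1359; check Q = 0.01795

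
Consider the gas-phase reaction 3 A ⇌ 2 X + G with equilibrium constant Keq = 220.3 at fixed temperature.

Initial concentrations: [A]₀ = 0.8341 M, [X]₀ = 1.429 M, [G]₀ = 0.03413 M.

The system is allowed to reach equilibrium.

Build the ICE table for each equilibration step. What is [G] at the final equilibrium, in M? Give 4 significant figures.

Q₀ = 0.1201 vs Keq = 220.3 ⇒ Q<K, forward
Step 1:
                  A         X         G
  init       0.8341     1.429   0.03413
  Δ         -0.6735     0.449    0.2245
  eq         0.1606     1.878    0.2586
  solve Keq expr → x = 0.2245; check Q = 220.3

[G]_eq = 0.2586 M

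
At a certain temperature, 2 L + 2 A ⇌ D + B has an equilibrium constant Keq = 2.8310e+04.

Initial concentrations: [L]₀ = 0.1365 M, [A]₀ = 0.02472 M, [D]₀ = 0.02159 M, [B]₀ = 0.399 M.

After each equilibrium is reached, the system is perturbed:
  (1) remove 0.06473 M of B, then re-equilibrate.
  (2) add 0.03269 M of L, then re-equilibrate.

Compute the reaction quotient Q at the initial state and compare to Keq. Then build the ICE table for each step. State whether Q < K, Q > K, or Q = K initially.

Q₀ = 756.6 vs Keq = 2.8310e+04 ⇒ Q<K, forward
Step 1:
                   L          A          D          B
  init        0.1365    0.02472    0.02159      0.399
  Δ         -0.01902   -0.01902   0.009509   0.009509
  eq          0.1175   0.005702     0.0311     0.4085
  solve Keq expr → x = 0.009509; check Q = 2.8310e+04
Then remove 0.06473 M of B.
Step 2:
                   L          A          D          B
  init        0.1175   0.005702     0.0311     0.3438
  Δ       -4.3206e-04 -4.3206e-04 2.1603e-04 2.1603e-04
  eq          0.1171    0.00527    0.03131      0.344
  solve Keq expr → x = 2.1603e-04; check Q = 2.8310e+04
Then add 0.03269 M of L.
Step 3:
                   L          A          D          B
  init        0.1497    0.00527    0.03131      0.344
  Δ        -0.001082  -0.001082 5.4078e-04 5.4078e-04
  eq          0.1487   0.004188    0.03186     0.3445
  solve Keq expr → x = 5.4078e-04; check Q = 2.8310e+04

Q₀ = 756.6; Q < K (proceeds forward)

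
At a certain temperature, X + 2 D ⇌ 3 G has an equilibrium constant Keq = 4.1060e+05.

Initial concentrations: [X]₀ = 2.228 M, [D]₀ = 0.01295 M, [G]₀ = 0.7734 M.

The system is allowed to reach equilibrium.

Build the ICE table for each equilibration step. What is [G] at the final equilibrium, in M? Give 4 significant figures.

Q₀ = 1238 vs Keq = 4.1060e+05 ⇒ Q<K, forward
Step 1:
                  X         D         G
  Initial     2.228   0.01295    0.7734
  Change  -0.006106  -0.01221   0.01832
  Equil       2.222 7.3754e-04    0.7917
  solve Keq expr → x = 0.006106; check Q = 4.1060e+05

[G]_eq = 0.7917 M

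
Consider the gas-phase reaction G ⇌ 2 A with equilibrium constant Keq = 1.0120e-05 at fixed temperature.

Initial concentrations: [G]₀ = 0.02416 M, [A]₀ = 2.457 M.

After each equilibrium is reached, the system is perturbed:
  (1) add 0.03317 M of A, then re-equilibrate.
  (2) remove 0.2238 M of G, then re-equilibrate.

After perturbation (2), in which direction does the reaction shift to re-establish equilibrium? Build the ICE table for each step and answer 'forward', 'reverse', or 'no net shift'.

Q₀ = 249.9 vs Keq = 1.0120e-05 ⇒ Q>K, reverse
Step 1:
                   G          A
  I          0.02416      2.457
  C            1.227     -2.453
  E            1.251   0.003558
  solve Keq expr → x = -1.227; check Q = 1.0120e-05
Then add 0.03317 M of A.
Step 2:
                   G          A
  I            1.251    0.03673
  C          0.01657   -0.03315
  E            1.267   0.003581
  solve Keq expr → x = -0.01657; check Q = 1.0120e-05
Then remove 0.2238 M of G.
Step 3:
                   G          A
  I            1.044   0.003581
  C       1.6564e-04 -3.3128e-04
  E            1.044    0.00325
  solve Keq expr → x = -1.6564e-04; check Q = 1.0120e-05

Direction: reverse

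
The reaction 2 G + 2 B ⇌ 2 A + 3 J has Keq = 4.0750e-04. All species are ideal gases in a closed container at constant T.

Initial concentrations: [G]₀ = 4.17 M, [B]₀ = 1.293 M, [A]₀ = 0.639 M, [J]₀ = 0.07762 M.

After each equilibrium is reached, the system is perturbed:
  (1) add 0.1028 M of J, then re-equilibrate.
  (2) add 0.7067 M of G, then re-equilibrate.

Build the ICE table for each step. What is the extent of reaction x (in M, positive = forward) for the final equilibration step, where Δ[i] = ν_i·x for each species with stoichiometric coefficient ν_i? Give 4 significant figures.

x = 0.007738 M

Q₀ = 6.5683e-06 vs Keq = 4.0750e-04 ⇒ Q<K, forward
Step 1:
                   G          B          A          J
  Initial       4.17      1.293      0.639    0.07762
  Change     -0.1169    -0.1169     0.1169     0.1754
  Equil        4.053      1.176     0.7559      0.253
  solve Keq expr → x = 0.05847; check Q = 4.0750e-04
Then add 0.1028 M of J.
Step 2:
                   G          B          A          J
  Initial      4.053      1.176     0.7559     0.3558
  Change     0.05322    0.05322   -0.05322   -0.07983
  Equil        4.106      1.229     0.7027      0.276
  solve Keq expr → x = -0.02661; check Q = 4.0750e-04
Then add 0.7067 M of G.
Step 3:
                   G          B          A          J
  Initial      4.813      1.229     0.7027      0.276
  Change    -0.01548   -0.01548    0.01548    0.02321
  Equil        4.798      1.214     0.7182     0.2992
  solve Keq expr → x = 0.007738; check Q = 4.0750e-04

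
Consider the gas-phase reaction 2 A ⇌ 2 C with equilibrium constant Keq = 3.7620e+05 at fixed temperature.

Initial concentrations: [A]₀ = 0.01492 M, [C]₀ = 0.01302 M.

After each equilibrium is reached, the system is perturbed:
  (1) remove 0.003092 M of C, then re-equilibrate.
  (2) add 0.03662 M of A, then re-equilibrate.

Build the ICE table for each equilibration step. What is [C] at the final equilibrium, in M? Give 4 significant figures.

[C]_eq = 0.06137 M

Q₀ = 0.7615 vs Keq = 3.7620e+05 ⇒ Q<K, forward
Step 1:
                   A          C
  Initial    0.01492    0.01302
  Change    -0.01487    0.01487
  Equil   4.5479e-05    0.02789
  solve Keq expr → x = 0.007437; check Q = 3.7620e+05
Then remove 0.003092 M of C.
Step 2:
                   A          C
  Initial 4.5479e-05     0.0248
  Change  -5.0329e-06 5.0329e-06
  Equil   4.0446e-05    0.02481
  solve Keq expr → x = 2.5165e-06; check Q = 3.7620e+05
Then add 0.03662 M of A.
Step 3:
                   A          C
  Initial    0.03666    0.02481
  Change    -0.03656    0.03656
  Equil   1.0005e-04    0.06137
  solve Keq expr → x = 0.01828; check Q = 3.7620e+05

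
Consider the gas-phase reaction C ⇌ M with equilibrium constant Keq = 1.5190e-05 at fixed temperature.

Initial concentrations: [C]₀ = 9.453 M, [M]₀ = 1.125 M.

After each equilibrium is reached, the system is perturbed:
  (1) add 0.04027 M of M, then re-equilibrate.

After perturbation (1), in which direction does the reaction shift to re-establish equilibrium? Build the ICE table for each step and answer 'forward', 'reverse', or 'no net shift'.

Q₀ = 0.119 vs Keq = 1.5190e-05 ⇒ Q>K, reverse
Step 1:
                  C         M
  Initial     9.453     1.125
  Change      1.125    -1.125
  Equil       10.58 1.6068e-04
  solve Keq expr → x = -1.125; check Q = 1.5190e-05
Then add 0.04027 M of M.
Step 2:
                  C         M
  Initial     10.58   0.04043
  Change    0.04027  -0.04027
  Equil       10.62 1.6129e-04
  solve Keq expr → x = -0.04027; check Q = 1.5190e-05

Direction: reverse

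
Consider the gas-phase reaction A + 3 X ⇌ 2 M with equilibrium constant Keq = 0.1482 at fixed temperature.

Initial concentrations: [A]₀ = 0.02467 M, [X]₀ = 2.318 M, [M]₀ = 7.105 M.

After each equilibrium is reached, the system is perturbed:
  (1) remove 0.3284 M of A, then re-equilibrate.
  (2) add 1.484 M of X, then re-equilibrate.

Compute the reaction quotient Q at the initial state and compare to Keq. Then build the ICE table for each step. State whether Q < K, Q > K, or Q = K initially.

Q₀ = 164.3; Q > K (proceeds reverse)

Q₀ = 164.3 vs Keq = 0.1482 ⇒ Q>K, reverse
Step 1:
                   A          X          M
  init       0.02467      2.318      7.105
  Δ            1.039      3.116     -2.077
  eq           1.063      5.434      5.028
  solve Keq expr → x = -1.039; check Q = 0.1482
Then remove 0.3284 M of A.
Step 2:
                   A          X          M
  init        0.7348      5.434      5.028
  Δ          0.09984     0.2995    -0.1997
  eq          0.8347      5.733      4.828
  solve Keq expr → x = -0.09984; check Q = 0.1482
Then add 1.484 M of X.
Step 3:
                   A          X          M
  init        0.8347      7.217      4.828
  Δ          -0.1992    -0.5976     0.3984
  eq          0.6355       6.62      5.227
  solve Keq expr → x = 0.1992; check Q = 0.1482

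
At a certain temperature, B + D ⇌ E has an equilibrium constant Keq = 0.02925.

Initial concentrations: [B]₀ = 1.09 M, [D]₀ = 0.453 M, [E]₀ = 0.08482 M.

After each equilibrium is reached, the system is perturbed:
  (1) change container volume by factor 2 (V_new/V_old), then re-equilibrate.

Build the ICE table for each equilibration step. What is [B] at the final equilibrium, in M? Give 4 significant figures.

Q₀ = 0.1718 vs Keq = 0.02925 ⇒ Q>K, reverse
Step 1:
                   B          D          E
  Initial       1.09      0.453    0.08482
  Change     0.06721    0.06721   -0.06721
  Equil        1.157     0.5202    0.01761
  solve Keq expr → x = -0.06721; check Q = 0.02925
Then change container volume by factor 2 (V_new/V_old).
Step 2:
                   B          D          E
  Initial     0.5786     0.2601   0.008804
  Change    0.004296   0.004296  -0.004296
  Equil       0.5829     0.2644   0.004508
  solve Keq expr → x = -0.004296; check Q = 0.02925

[B]_eq = 0.5829 M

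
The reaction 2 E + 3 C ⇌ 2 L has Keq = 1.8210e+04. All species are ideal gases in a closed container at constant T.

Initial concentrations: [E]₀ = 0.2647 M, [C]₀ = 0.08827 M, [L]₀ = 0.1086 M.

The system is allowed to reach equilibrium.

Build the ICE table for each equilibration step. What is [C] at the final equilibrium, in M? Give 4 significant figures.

[C]_eq = 0.02878 M

Q₀ = 244.7 vs Keq = 1.8210e+04 ⇒ Q<K, forward
Step 1:
                  E         C         L
  init       0.2647   0.08827    0.1086
  Δ        -0.03966  -0.05949   0.03966
  eq          0.225   0.02878    0.1483
  solve Keq expr → x = 0.01983; check Q = 1.8210e+04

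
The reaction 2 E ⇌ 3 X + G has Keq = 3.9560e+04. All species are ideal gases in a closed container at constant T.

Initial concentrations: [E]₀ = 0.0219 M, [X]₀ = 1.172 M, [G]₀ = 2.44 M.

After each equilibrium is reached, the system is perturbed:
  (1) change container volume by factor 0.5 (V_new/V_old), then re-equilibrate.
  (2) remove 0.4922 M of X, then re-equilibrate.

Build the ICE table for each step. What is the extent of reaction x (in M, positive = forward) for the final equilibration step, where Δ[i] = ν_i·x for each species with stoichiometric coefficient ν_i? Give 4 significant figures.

x = 0.00574 M

Q₀ = 8190 vs Keq = 3.9560e+04 ⇒ Q<K, forward
Step 1:
                  E         X         G
  I          0.0219     1.172      2.44
  C         -0.0117   0.01755  0.005849
  E          0.0102      1.19     2.446
  solve Keq expr → x = 0.005849; check Q = 3.9560e+04
Then change container volume by factor 0.5 (V_new/V_old).
Step 2:
                  E         X         G
  I          0.0204     2.379     4.892
  C         0.01961  -0.02941 -0.009804
  E         0.04001      2.35     4.882
  solve Keq expr → x = -0.009804; check Q = 3.9560e+04
Then remove 0.4922 M of X.
Step 3:
                  E         X         G
  I         0.04001     1.857     4.882
  C        -0.01148   0.01722   0.00574
  E         0.02853     1.875     4.888
  solve Keq expr → x = 0.00574; check Q = 3.9560e+04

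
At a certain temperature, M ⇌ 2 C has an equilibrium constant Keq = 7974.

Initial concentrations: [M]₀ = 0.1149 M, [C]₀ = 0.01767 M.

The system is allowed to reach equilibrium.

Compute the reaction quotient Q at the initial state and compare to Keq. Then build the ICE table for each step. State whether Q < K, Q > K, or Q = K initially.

Q₀ = 0.002717 vs Keq = 7974 ⇒ Q<K, forward
Step 1:
                  M         C
  Initial    0.1149   0.01767
  Change    -0.1149    0.2298
  Equil   7.6792e-06    0.2475
  solve Keq expr → x = 0.1149; check Q = 7974

Q₀ = 0.002717; Q < K (proceeds forward)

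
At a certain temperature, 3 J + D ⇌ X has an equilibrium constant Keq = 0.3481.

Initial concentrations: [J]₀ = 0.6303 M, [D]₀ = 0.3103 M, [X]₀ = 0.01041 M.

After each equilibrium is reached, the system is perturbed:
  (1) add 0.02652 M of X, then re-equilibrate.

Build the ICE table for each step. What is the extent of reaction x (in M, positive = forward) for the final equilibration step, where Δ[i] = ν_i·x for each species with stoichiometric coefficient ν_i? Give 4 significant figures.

x = -0.01818 M

Q₀ = 0.134 vs Keq = 0.3481 ⇒ Q<K, forward
Step 1:
                   J          D          X
  init        0.6303     0.3103    0.01041
  Δ         -0.03469   -0.01156    0.01156
  eq          0.5956     0.2987    0.02197
  solve Keq expr → x = 0.01156; check Q = 0.3481
Then add 0.02652 M of X.
Step 2:
                   J          D          X
  init        0.5956     0.2987    0.04849
  Δ          0.05453    0.01818   -0.01818
  eq          0.6501     0.3169    0.03032
  solve Keq expr → x = -0.01818; check Q = 0.3481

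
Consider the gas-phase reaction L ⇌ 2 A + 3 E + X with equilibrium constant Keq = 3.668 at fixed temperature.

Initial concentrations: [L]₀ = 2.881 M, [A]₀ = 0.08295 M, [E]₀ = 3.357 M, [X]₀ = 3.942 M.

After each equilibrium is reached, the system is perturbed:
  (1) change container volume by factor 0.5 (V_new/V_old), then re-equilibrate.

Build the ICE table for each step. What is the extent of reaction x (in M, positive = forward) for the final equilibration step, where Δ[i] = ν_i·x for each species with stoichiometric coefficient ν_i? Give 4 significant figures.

x = -0.1872 M

Q₀ = 0.3562 vs Keq = 3.668 ⇒ Q<K, forward
Step 1:
                   L          A          E          X
  init         2.881    0.08295      3.357      3.942
  Δ         -0.07634     0.1527      0.229    0.07634
  eq           2.805     0.2356      3.586      4.018
  solve Keq expr → x = 0.07634; check Q = 3.668
Then change container volume by factor 0.5 (V_new/V_old).
Step 2:
                   L          A          E          X
  init         5.609     0.4712      7.172      8.037
  Δ           0.1872    -0.3744    -0.5616    -0.1872
  eq           5.797    0.09684       6.61      7.849
  solve Keq expr → x = -0.1872; check Q = 3.668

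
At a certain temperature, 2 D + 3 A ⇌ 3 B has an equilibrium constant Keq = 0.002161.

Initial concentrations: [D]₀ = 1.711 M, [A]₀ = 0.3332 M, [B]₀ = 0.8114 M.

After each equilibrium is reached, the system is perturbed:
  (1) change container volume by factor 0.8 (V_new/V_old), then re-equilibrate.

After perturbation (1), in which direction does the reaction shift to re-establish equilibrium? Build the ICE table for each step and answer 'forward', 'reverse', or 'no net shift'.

Direction: forward

Q₀ = 4.933 vs Keq = 0.002161 ⇒ Q>K, reverse
Step 1:
                  D         A         B
  init        1.711    0.3332    0.8114
  Δ          0.4068    0.6102   -0.6102
  eq          2.118    0.9434    0.2012
  solve Keq expr → x = -0.2034; check Q = 0.002161
Then change container volume by factor 0.8 (V_new/V_old).
Step 2:
                  D         A         B
  init        2.647     1.179    0.2514
  Δ        -0.02076  -0.03114   0.03114
  eq          2.627     1.148    0.2826
  solve Keq expr → x = 0.01038; check Q = 0.002161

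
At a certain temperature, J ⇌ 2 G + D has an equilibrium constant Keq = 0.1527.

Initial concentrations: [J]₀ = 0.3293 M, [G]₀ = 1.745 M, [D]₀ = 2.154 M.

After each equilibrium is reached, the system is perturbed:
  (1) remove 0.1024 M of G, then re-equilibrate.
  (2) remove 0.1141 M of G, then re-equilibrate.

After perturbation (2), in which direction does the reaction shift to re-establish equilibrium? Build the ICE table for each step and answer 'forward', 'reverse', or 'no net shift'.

Direction: forward

Q₀ = 19.92 vs Keq = 0.1527 ⇒ Q>K, reverse
Step 1:
                  J         G         D
  I          0.3293     1.745     2.154
  C          0.7071    -1.414   -0.7071
  E           1.036    0.3307     1.447
  solve Keq expr → x = -0.7071; check Q = 0.1527
Then remove 0.1024 M of G.
Step 2:
                  J         G         D
  I           1.036    0.2283     1.447
  C         -0.0451    0.0902    0.0451
  E          0.9913    0.3185     1.492
  solve Keq expr → x = 0.0451; check Q = 0.1527
Then remove 0.1141 M of G.
Step 3:
                  J         G         D
  I          0.9913    0.2044     1.492
  C        -0.05039    0.1008   0.05039
  E          0.9409    0.3052     1.542
  solve Keq expr → x = 0.05039; check Q = 0.1527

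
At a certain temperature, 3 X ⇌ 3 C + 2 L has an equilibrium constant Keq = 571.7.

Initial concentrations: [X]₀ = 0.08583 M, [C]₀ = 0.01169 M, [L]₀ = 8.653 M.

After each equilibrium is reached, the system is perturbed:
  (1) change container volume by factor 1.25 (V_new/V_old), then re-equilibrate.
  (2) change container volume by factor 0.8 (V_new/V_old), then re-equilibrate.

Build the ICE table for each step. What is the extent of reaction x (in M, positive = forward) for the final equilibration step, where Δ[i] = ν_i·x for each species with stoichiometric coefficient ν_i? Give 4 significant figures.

Q₀ = 0.1892 vs Keq = 571.7 ⇒ Q<K, forward
Step 1:
                    X           C           L
  I           0.08583     0.01169       8.653
  C          -0.05293     0.05293     0.03528
  E            0.0329     0.06462       8.688
  solve Keq expr → x = 0.01764; check Q = 571.7
Then change container volume by factor 1.25 (V_new/V_old).
Step 2:
                    X           C           L
  I           0.02632     0.05169       6.951
  C         -0.002526    0.002526    0.001684
  E            0.0238     0.05422       6.952
  solve Keq expr → x = 8.4204e-04; check Q = 571.7
Then change container volume by factor 0.8 (V_new/V_old).
Step 3:
                    X           C           L
  I           0.02975     0.06777        8.69
  C          0.003158   -0.003158   -0.002105
  E            0.0329     0.06462       8.688
  solve Keq expr → x = -0.001053; check Q = 571.7

x = -0.001053 M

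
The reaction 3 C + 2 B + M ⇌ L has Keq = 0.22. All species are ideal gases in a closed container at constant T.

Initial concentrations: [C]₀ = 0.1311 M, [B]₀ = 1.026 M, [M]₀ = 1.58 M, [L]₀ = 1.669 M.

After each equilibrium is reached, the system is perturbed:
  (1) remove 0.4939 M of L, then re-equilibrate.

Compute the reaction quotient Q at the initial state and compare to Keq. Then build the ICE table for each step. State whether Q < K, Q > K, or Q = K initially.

Q₀ = 445.3 vs Keq = 0.22 ⇒ Q>K, reverse
Step 1:
                   C          B          M          L
  I           0.1311      1.026       1.58      1.669
  C           0.9324     0.6216     0.3108    -0.3108
  E            1.063      1.648      1.891      1.358
  solve Keq expr → x = -0.3108; check Q = 0.22
Then remove 0.4939 M of L.
Step 2:
                   C          B          M          L
  I            1.063      1.648      1.891     0.8643
  C          -0.1039   -0.06925   -0.03463    0.03463
  E           0.9596      1.578      1.856     0.8989
  solve Keq expr → x = 0.03463; check Q = 0.22

Q₀ = 445.3; Q > K (proceeds reverse)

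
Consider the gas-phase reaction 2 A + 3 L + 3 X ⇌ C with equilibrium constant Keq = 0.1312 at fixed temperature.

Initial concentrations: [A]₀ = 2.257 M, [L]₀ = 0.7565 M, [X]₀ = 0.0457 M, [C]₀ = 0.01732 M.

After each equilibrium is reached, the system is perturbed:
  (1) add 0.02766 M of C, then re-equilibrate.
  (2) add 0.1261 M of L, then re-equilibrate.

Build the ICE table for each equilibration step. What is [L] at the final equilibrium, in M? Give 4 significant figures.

[L]_eq = 1.007 M

Q₀ = 82.28 vs Keq = 0.1312 ⇒ Q>K, reverse
Step 1:
                   A          L          X          C
  I            2.257     0.7565     0.0457    0.01732
  C          0.03398    0.05098    0.05098   -0.01699
  E            2.291     0.8075    0.09668 3.2760e-04
  solve Keq expr → x = -0.01699; check Q = 0.1312
Then add 0.02766 M of C.
Step 2:
                   A          L          X          C
  I            2.291     0.8075    0.09668    0.02799
  C          0.05084    0.07626    0.07626   -0.02542
  E            2.342     0.8837     0.1729   0.002568
  solve Keq expr → x = -0.02542; check Q = 0.1312
Then add 0.1261 M of L.
Step 3:
                   A          L          X          C
  I            2.342       1.01     0.1729   0.002568
  C        -0.002048  -0.003072  -0.003072   0.001024
  E             2.34      1.007     0.1699   0.003592
  solve Keq expr → x = 0.001024; check Q = 0.1312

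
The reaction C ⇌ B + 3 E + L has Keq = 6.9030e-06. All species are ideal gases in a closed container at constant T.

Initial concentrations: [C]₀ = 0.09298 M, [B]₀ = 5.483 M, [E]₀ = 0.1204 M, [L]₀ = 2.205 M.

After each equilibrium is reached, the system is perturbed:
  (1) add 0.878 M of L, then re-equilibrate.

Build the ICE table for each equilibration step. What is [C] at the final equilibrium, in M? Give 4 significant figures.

Q₀ = 0.2269 vs Keq = 6.9030e-06 ⇒ Q>K, reverse
Step 1:
                    C           B           E           L
  init        0.09298       5.483      0.1204       2.205
  Δ           0.03871    -0.03871     -0.1161    -0.03871
  eq           0.1317       5.444    0.004256       2.166
  solve Keq expr → x = -0.03871; check Q = 6.9030e-06
Then add 0.878 M of L.
Step 2:
                    C           B           E           L
  init         0.1317       5.444    0.004256       3.044
  Δ        1.5159e-04 -1.5159e-04 -4.5476e-04 -1.5159e-04
  eq           0.1318       5.444    0.003801       3.044
  solve Keq expr → x = -1.5159e-04; check Q = 6.9030e-06

[C]_eq = 0.1318 M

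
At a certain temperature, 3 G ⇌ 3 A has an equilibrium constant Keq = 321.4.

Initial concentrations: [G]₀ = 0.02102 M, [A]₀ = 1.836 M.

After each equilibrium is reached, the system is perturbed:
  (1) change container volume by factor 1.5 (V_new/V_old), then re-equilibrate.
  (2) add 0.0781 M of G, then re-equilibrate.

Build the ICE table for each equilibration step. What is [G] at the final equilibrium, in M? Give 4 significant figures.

Q₀ = 6.6638e+05 vs Keq = 321.4 ⇒ Q>K, reverse
Step 1:
                  G         A
  Initial   0.02102     1.836
  Change     0.2155   -0.2155
  Equil      0.2366      1.62
  solve Keq expr → x = -0.07185; check Q = 321.4
Then change container volume by factor 1.5 (V_new/V_old).
Step 2:
                  G         A
  Initial    0.1577      1.08
  Change          0         0
  Equil      0.1577      1.08
  solve Keq expr → x = 0; check Q = 321.4
Then add 0.0781 M of G.
Step 3:
                  G         A
  Initial    0.2358      1.08
  Change   -0.06815   0.06815
  Equil      0.1677     1.148
  solve Keq expr → x = 0.02272; check Q = 321.4

[G]_eq = 0.1677 M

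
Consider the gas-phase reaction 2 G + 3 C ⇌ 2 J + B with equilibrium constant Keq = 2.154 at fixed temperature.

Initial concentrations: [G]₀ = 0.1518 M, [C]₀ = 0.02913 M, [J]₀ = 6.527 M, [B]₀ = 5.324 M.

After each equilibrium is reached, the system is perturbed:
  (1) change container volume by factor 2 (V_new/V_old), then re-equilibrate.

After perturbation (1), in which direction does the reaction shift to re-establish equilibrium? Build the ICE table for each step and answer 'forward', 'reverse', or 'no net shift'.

Q₀ = 3.9820e+08 vs Keq = 2.154 ⇒ Q>K, reverse
Step 1:
                    G           C           J           B
  Initial      0.1518     0.02913       6.527       5.324
  Change        1.642       2.464      -1.642     -0.8212
  Equil         1.794       2.493       4.885       4.503
  solve Keq expr → x = -0.8212; check Q = 2.154
Then change container volume by factor 2 (V_new/V_old).
Step 2:
                    G           C           J           B
  Initial      0.8971       1.246       2.442       2.251
  Change       0.2207      0.3311     -0.2207     -0.1104
  Equil         1.118       1.578       2.222       2.141
  solve Keq expr → x = -0.1104; check Q = 2.154

Direction: reverse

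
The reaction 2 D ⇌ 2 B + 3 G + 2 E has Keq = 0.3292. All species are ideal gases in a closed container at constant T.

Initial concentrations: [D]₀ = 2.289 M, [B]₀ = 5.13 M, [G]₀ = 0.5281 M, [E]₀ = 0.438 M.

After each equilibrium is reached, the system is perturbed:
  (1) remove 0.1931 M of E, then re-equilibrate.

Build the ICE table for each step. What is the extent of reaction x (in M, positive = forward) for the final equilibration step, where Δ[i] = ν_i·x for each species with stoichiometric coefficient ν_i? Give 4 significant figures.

x = 0.03523 M

Q₀ = 0.1419 vs Keq = 0.3292 ⇒ Q<K, forward
Step 1:
                    D           B           G           E
  I             2.289        5.13      0.5281       0.438
  C          -0.06288     0.06288     0.09433     0.06288
  E             2.226       5.193      0.6224      0.5009
  solve Keq expr → x = 0.03144; check Q = 0.3292
Then remove 0.1931 M of E.
Step 2:
                    D           B           G           E
  I             2.226       5.193      0.6224      0.3078
  C          -0.07045     0.07045      0.1057     0.07045
  E             2.156       5.263      0.7281      0.3782
  solve Keq expr → x = 0.03523; check Q = 0.3292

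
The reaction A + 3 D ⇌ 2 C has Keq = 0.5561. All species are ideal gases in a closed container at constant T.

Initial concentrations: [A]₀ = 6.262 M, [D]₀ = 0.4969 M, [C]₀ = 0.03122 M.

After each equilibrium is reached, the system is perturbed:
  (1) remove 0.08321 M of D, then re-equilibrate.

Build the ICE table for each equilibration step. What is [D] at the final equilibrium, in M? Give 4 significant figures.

[D]_eq = 0.204 M

Q₀ = 0.001269 vs Keq = 0.5561 ⇒ Q<K, forward
Step 1:
                  A         D         C
  init        6.262    0.4969   0.03122
  Δ        -0.08817   -0.2645    0.1763
  eq          6.174    0.2324    0.2076
  solve Keq expr → x = 0.08817; check Q = 0.5561
Then remove 0.08321 M of D.
Step 2:
                  A         D         C
  init        6.174    0.1492    0.2076
  Δ         0.01828   0.05485  -0.03656
  eq          6.192     0.204     0.171
  solve Keq expr → x = -0.01828; check Q = 0.5561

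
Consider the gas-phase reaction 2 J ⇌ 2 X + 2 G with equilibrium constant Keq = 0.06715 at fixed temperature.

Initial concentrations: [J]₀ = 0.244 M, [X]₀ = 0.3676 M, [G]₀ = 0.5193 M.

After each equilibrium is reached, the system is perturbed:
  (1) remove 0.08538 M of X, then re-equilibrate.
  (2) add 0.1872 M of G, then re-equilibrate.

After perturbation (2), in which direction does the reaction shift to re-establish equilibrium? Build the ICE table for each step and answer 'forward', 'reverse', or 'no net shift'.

Direction: reverse

Q₀ = 0.6121 vs Keq = 0.06715 ⇒ Q>K, reverse
Step 1:
                    J           X           G
  init          0.244      0.3676      0.5193
  Δ             0.125      -0.125      -0.125
  eq            0.369      0.2426      0.3943
  solve Keq expr → x = -0.06252; check Q = 0.06715
Then remove 0.08538 M of X.
Step 2:
                    J           X           G
  init          0.369      0.1572      0.3943
  Δ          -0.03959     0.03959     0.03959
  eq           0.3294      0.1968      0.4339
  solve Keq expr → x = 0.0198; check Q = 0.06715
Then add 0.1872 M of G.
Step 3:
                    J           X           G
  init         0.3294      0.1968      0.6211
  Δ           0.03536    -0.03536    -0.03536
  eq           0.3648      0.1614      0.5857
  solve Keq expr → x = -0.01768; check Q = 0.06715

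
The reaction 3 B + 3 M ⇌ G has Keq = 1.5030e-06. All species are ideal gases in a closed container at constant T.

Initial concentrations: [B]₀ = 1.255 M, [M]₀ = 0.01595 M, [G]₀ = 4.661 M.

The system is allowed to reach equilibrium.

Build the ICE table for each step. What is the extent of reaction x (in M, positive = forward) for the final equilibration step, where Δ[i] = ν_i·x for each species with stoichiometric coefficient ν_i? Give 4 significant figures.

x = -3.136 M

Q₀ = 5.8112e+05 vs Keq = 1.5030e-06 ⇒ Q>K, reverse
Step 1:
                    B           M           G
  init          1.255     0.01595       4.661
  Δ             9.408       9.408      -3.136
  eq            10.66       9.424       1.525
  solve Keq expr → x = -3.136; check Q = 1.5030e-06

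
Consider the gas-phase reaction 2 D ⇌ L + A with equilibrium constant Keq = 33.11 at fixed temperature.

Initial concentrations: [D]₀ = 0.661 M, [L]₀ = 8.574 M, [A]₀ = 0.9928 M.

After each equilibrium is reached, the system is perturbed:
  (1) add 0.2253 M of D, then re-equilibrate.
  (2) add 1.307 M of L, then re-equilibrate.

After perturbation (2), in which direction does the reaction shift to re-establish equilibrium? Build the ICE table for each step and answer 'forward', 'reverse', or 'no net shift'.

Q₀ = 19.48 vs Keq = 33.11 ⇒ Q<K, forward
Step 1:
                   D          L          A
  I            0.661      8.574     0.9928
  C           -0.135    0.06748    0.06748
  E            0.526      8.641       1.06
  solve Keq expr → x = 0.06748; check Q = 33.11
Then add 0.2253 M of D.
Step 2:
                   D          L          A
  I           0.7513      8.641       1.06
  C          -0.1981    0.09906    0.09906
  E           0.5532      8.741      1.159
  solve Keq expr → x = 0.09906; check Q = 33.11
Then add 1.307 M of L.
Step 3:
                   D          L          A
  I           0.5532      10.05      1.159
  C          0.03493   -0.01746   -0.01746
  E           0.5881      10.03      1.142
  solve Keq expr → x = -0.01746; check Q = 33.11

Direction: reverse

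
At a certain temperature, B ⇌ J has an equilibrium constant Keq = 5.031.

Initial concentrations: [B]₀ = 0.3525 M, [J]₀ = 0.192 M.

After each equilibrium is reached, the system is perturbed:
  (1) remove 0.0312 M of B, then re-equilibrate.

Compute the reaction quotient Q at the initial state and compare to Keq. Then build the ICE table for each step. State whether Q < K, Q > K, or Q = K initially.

Q₀ = 0.5447; Q < K (proceeds forward)

Q₀ = 0.5447 vs Keq = 5.031 ⇒ Q<K, forward
Step 1:
                   B          J
  Initial     0.3525      0.192
  Change     -0.2622     0.2622
  Equil      0.09028     0.4542
  solve Keq expr → x = 0.2622; check Q = 5.031
Then remove 0.0312 M of B.
Step 2:
                   B          J
  Initial    0.05908     0.4542
  Change     0.02603   -0.02603
  Equil      0.08511     0.4282
  solve Keq expr → x = -0.02603; check Q = 5.031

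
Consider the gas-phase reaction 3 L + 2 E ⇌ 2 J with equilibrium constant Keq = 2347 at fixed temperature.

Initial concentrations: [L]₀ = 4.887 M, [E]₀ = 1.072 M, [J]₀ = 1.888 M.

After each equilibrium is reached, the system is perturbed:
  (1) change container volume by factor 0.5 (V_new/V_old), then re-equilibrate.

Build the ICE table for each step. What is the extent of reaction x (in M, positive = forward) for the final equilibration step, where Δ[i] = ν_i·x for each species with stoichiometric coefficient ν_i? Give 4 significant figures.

x = 0.006559 M

Q₀ = 0.02658 vs Keq = 2347 ⇒ Q<K, forward
Step 1:
                   L          E          J
  I            4.887      1.072      1.888
  C           -1.593     -1.062      1.062
  E            3.294    0.01018       2.95
  solve Keq expr → x = 0.5309; check Q = 2347
Then change container volume by factor 0.5 (V_new/V_old).
Step 2:
                   L          E          J
  I            6.589    0.02037        5.9
  C         -0.01968   -0.01312    0.01312
  E            6.569   0.007249      5.913
  solve Keq expr → x = 0.006559; check Q = 2347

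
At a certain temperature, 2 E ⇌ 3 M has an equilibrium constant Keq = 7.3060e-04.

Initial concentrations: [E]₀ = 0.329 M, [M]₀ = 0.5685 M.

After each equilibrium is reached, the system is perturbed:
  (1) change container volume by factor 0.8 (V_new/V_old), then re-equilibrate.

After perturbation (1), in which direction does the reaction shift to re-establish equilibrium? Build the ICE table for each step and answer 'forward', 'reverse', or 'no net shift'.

Q₀ = 1.697 vs Keq = 7.3060e-04 ⇒ Q>K, reverse
Step 1:
                   E          M
  Initial      0.329     0.5685
  Change      0.3334    -0.5001
  Equil       0.6624    0.06844
  solve Keq expr → x = -0.1667; check Q = 7.3060e-04
Then change container volume by factor 0.8 (V_new/V_old).
Step 2:
                   E          M
  Initial      0.828    0.08555
  Change    0.003921  -0.005882
  Equil       0.8319    0.07967
  solve Keq expr → x = -0.001961; check Q = 7.3060e-04

Direction: reverse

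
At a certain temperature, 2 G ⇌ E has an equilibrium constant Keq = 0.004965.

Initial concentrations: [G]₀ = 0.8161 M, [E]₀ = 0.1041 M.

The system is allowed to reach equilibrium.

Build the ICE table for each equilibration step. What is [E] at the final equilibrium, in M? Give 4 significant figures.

[E]_eq = 0.005106 M

Q₀ = 0.1563 vs Keq = 0.004965 ⇒ Q>K, reverse
Step 1:
                  G         E
  Initial    0.8161    0.1041
  Change      0.198  -0.09899
  Equil       1.014  0.005106
  solve Keq expr → x = -0.09899; check Q = 0.004965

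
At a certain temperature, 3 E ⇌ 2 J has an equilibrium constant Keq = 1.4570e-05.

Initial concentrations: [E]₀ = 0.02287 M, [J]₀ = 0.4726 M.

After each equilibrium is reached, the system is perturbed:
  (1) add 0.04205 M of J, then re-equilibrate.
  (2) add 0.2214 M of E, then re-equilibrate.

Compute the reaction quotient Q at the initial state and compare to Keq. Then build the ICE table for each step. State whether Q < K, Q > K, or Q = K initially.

Q₀ = 1.8672e+04; Q > K (proceeds reverse)

Q₀ = 1.8672e+04 vs Keq = 1.4570e-05 ⇒ Q>K, reverse
Step 1:
                  E         J
  Initial   0.02287    0.4726
  Change     0.7053   -0.4702
  Equil      0.7282  0.002372
  solve Keq expr → x = -0.2351; check Q = 1.4570e-05
Then add 0.04205 M of J.
Step 2:
                  E         J
  Initial    0.7282   0.04442
  Change    0.06261  -0.04174
  Equil      0.7908  0.002684
  solve Keq expr → x = -0.02087; check Q = 1.4570e-05
Then add 0.2214 M of E.
Step 3:
                  E         J
  Initial     1.012  0.002684
  Change  -0.001789  0.001193
  Equil        1.01  0.003877
  solve Keq expr → x = 5.9628e-04; check Q = 1.4570e-05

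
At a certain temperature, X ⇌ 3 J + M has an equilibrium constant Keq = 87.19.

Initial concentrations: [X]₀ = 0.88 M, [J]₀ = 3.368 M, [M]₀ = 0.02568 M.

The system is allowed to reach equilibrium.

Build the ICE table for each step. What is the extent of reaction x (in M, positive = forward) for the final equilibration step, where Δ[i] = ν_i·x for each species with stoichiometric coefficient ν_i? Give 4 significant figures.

Q₀ = 1.115 vs Keq = 87.19 ⇒ Q<K, forward
Step 1:
                  X         J         M
  init         0.88     3.368   0.02568
  Δ         -0.4048     1.215    0.4048
  eq         0.4752     4.583    0.4305
  solve Keq expr → x = 0.4048; check Q = 87.19

x = 0.4048 M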